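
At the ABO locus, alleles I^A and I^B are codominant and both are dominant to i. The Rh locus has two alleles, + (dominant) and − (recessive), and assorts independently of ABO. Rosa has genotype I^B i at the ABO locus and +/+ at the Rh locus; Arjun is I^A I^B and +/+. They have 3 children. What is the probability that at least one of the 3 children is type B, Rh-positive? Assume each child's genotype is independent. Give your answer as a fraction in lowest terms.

7/8

ABO cross I^B i × I^A I^B → 1/4 A, 1/2 B, 1/4 AB.
Rh cross +/+ × +/+ → 1 Rh+; so P(type B, Rh-positive) = 1/2 × 1 = 1/2 per child.
P(none) = (1/2)^3 = 1/8; P(at least one) = 1 − 1/8 = 7/8.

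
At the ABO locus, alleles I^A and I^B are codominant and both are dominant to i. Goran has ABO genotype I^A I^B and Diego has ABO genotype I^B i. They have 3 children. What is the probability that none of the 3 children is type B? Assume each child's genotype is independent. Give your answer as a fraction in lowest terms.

ABO cross I^A I^B × I^B i → 1/4 A, 1/2 B, 1/4 AB.
So P(type B) = 1/2 per child.
P(not type B) = 1/2 for one child; (1/2)^3 = 1/8.

1/8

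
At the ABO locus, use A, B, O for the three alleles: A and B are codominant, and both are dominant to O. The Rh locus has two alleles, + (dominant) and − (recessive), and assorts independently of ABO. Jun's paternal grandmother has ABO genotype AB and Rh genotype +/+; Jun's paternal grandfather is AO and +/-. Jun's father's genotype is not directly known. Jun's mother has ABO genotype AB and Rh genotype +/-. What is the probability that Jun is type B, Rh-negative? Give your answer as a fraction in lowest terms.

Jun's father's ABO genotype from AB × AO: 1/4 AA, 1/4 AB, 1/4 AO, 1/4 BO.
Crossing each possibility with the mother AB and summing P(type B): 1/4·0 + 1/4·1/4 + 1/4·1/4 + 1/4·1/2 = 1/4.
Similarly for Rh via the father's Rh distribution: P(Rh-) = 1/8.
Independent loci: 1/4 × 1/8 = 1/32.

1/32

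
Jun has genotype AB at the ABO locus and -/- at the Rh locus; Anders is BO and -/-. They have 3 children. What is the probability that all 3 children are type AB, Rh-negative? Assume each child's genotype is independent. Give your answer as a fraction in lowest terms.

1/64

ABO cross AB × BO → 1/4 A, 1/2 B, 1/4 AB.
Rh cross -/- × -/- → 1 Rh-; so P(type AB, Rh-negative) = 1/4 × 1 = 1/4 per child.
All 3 independent: (1/4)^3 = 1/64.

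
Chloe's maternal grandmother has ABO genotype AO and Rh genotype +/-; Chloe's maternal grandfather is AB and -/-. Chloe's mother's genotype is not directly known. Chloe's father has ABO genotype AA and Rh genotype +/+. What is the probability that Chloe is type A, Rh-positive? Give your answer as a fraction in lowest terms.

Chloe's mother's ABO genotype from AO × AB: 1/4 AA, 1/4 AB, 1/4 AO, 1/4 BO.
Crossing each possibility with the father AA and summing P(type A): 1/4·1 + 1/4·1/2 + 1/4·1 + 1/4·1/2 = 3/4.
Similarly for Rh via the mother's Rh distribution: P(Rh+) = 1.
Independent loci: 3/4 × 1 = 3/4.

3/4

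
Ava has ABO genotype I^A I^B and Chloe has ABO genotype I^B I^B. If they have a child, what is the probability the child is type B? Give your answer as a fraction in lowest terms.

ABO cross I^A I^B × I^B I^B → offspring phenotypes: 1/2 B, 1/2 AB.
So P(type B) = 1/2.

1/2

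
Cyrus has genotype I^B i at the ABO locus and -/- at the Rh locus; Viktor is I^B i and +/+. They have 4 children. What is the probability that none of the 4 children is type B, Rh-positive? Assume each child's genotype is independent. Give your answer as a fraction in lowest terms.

ABO cross I^B i × I^B i → 1/4 O, 3/4 B.
Rh cross -/- × +/+ → 1 Rh+; so P(type B, Rh-positive) = 3/4 × 1 = 3/4 per child.
P(not type B, Rh-positive) = 1/4 for one child; (1/4)^4 = 1/256.

1/256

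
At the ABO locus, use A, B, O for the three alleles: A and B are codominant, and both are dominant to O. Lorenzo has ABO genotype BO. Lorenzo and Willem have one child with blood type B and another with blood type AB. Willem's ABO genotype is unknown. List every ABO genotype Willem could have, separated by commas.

AB, AO

For each candidate genotype of Willem, check whether crossing it with BO can produce every observed child phenotype.
  AA → possible child types {A, AB} ✗
  AB → possible child types {A, B, AB} ✓
  AO → possible child types {O, A, B, AB} ✓
  BB → possible child types {B} ✗
  BO → possible child types {O, B} ✗
  OO → possible child types {O, B} ✗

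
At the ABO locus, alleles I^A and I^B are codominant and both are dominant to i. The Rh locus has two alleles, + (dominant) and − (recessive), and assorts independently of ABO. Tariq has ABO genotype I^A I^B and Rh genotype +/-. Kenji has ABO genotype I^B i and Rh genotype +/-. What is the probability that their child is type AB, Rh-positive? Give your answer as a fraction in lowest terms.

3/16

ABO cross I^A I^B × I^B i → offspring phenotypes: 1/4 A, 1/2 B, 1/4 AB.
Rh cross +/- × +/- → 3/4 Rh+, 1/4 Rh-.
Independent loci: P(type AB, Rh-positive) = 1/4 × 3/4 = 3/16.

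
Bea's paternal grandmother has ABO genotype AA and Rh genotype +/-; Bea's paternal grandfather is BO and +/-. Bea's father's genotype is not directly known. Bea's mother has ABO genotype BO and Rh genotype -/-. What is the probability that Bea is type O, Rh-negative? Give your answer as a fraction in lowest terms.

1/16

Bea's father's ABO genotype from AA × BO: 1/2 AB, 1/2 AO.
Crossing each possibility with the mother BO and summing P(type O): 1/2·0 + 1/2·1/4 = 1/8.
Similarly for Rh via the father's Rh distribution: P(Rh-) = 1/2.
Independent loci: 1/8 × 1/2 = 1/16.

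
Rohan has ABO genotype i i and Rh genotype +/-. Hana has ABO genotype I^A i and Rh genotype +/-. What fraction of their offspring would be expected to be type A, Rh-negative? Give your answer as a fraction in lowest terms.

ABO cross i i × I^A i → offspring phenotypes: 1/2 O, 1/2 A.
Rh cross +/- × +/- → 3/4 Rh+, 1/4 Rh-.
Independent loci: P(type A, Rh-negative) = 1/2 × 1/4 = 1/8.

1/8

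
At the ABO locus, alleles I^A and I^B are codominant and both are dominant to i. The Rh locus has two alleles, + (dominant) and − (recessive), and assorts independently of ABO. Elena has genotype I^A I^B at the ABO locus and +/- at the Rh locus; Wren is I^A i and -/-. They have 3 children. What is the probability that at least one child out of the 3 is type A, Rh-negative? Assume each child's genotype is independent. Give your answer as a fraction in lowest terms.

37/64

ABO cross I^A I^B × I^A i → 1/2 A, 1/4 B, 1/4 AB.
Rh cross +/- × -/- → 1/2 Rh+, 1/2 Rh-; so P(type A, Rh-negative) = 1/2 × 1/2 = 1/4 per child.
P(none) = (3/4)^3 = 27/64; P(at least one) = 1 − 27/64 = 37/64.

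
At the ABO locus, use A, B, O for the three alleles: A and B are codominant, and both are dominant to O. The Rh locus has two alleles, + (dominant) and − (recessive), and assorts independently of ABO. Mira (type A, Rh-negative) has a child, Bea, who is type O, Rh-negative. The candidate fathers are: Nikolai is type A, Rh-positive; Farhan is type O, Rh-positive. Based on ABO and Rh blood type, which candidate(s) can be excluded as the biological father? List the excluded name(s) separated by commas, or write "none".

none

A candidate is excluded only if no genotype consistent with his phenotype could produce a type O, Rh-negative child with a type A, Rh-negative mother.
Every candidate has at least one consistent genotype combination, so none can be excluded.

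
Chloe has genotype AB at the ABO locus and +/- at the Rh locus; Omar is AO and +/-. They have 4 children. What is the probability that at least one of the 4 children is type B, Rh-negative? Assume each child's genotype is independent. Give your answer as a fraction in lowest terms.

14911/65536

ABO cross AB × AO → 1/2 A, 1/4 B, 1/4 AB.
Rh cross +/- × +/- → 3/4 Rh+, 1/4 Rh-; so P(type B, Rh-negative) = 1/4 × 1/4 = 1/16 per child.
P(none) = (15/16)^4 = 50625/65536; P(at least one) = 1 − 50625/65536 = 14911/65536.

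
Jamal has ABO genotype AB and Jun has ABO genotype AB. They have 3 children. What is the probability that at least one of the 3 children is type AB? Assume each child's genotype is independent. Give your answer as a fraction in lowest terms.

7/8

ABO cross AB × AB → 1/4 A, 1/4 B, 1/2 AB.
So P(type AB) = 1/2 per child.
P(none) = (1/2)^3 = 1/8; P(at least one) = 1 − 1/8 = 7/8.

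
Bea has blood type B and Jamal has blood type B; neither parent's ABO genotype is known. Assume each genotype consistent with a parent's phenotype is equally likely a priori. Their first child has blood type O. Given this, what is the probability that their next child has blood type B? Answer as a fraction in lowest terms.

3/4

Possible genotypes: Bea ∈ {BB, BO}; Jamal ∈ {BB, BO}.
Weight each parental genotype pair by prior × P(type-O child):
  BO × BO: posterior weight 1; P(next child type B) = 3/4.
Weighted sum = 3/4.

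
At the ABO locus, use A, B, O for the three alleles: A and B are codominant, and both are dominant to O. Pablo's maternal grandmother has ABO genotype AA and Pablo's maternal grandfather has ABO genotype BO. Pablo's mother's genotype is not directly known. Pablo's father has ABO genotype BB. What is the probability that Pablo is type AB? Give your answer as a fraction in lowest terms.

Pablo's mother's ABO genotype from AA × BO: 1/2 AB, 1/2 AO.
Crossing each possibility with the father BB and summing P(type AB): 1/2·1/2 + 1/2·1/2 = 1/2.

1/2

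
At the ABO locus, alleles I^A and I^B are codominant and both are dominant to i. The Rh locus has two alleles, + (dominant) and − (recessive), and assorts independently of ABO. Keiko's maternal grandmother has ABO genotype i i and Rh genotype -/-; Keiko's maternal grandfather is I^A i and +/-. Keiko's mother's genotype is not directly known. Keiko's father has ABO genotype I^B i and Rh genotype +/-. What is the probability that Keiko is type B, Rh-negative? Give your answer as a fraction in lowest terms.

Keiko's mother's ABO genotype from i i × I^A i: 1/2 I^A i, 1/2 i i.
Crossing each possibility with the father I^B i and summing P(type B): 1/2·1/4 + 1/2·1/2 = 3/8.
Similarly for Rh via the mother's Rh distribution: P(Rh-) = 3/8.
Independent loci: 3/8 × 3/8 = 9/64.

9/64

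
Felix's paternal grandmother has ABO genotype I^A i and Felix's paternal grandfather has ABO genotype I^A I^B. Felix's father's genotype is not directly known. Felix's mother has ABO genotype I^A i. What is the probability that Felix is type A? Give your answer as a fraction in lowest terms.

5/8

Felix's father's ABO genotype from I^A i × I^A I^B: 1/4 I^A I^A, 1/4 I^A I^B, 1/4 I^A i, 1/4 I^B i.
Crossing each possibility with the mother I^A i and summing P(type A): 1/4·1 + 1/4·1/2 + 1/4·3/4 + 1/4·1/4 = 5/8.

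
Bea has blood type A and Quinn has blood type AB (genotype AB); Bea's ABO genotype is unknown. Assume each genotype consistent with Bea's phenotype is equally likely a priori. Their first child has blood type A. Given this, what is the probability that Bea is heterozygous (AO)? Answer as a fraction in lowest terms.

1/2

Possible genotypes: Bea ∈ {AA, AO}; Quinn ∈ {AB}.
Weight each parental genotype pair by prior × P(type-A child):
  AA × AB: posterior weight 1/2.
  AO × AB: posterior weight 1/2.
Sum the posterior weight over pairs where Bea is AO: 1/2.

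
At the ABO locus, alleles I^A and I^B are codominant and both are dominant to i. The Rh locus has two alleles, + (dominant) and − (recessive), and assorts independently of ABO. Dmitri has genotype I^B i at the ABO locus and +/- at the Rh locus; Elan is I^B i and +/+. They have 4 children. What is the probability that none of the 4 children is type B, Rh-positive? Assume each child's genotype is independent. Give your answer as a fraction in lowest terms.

ABO cross I^B i × I^B i → 1/4 O, 3/4 B.
Rh cross +/- × +/+ → 1 Rh+; so P(type B, Rh-positive) = 3/4 × 1 = 3/4 per child.
P(not type B, Rh-positive) = 1/4 for one child; (1/4)^4 = 1/256.

1/256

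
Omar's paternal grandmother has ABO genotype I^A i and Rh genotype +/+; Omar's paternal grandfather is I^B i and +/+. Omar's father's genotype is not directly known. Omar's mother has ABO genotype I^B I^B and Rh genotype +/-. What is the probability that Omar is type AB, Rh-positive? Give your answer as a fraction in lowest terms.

1/4

Omar's father's ABO genotype from I^A i × I^B i: 1/4 I^A I^B, 1/4 I^A i, 1/4 I^B i, 1/4 i i.
Crossing each possibility with the mother I^B I^B and summing P(type AB): 1/4·1/2 + 1/4·1/2 + 1/4·0 + 1/4·0 = 1/4.
Similarly for Rh via the father's Rh distribution: P(Rh+) = 1.
Independent loci: 1/4 × 1 = 1/4.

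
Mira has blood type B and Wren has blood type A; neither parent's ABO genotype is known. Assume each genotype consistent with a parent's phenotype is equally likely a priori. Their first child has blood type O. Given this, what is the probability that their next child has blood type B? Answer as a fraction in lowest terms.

1/4

Possible genotypes: Mira ∈ {BB, BO}; Wren ∈ {AA, AO}.
Weight each parental genotype pair by prior × P(type-O child):
  BO × AO: posterior weight 1; P(next child type B) = 1/4.
Weighted sum = 1/4.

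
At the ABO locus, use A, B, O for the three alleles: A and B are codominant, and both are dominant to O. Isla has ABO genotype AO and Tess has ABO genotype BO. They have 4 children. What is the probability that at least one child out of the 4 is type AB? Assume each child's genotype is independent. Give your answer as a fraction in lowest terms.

ABO cross AO × BO → 1/4 O, 1/4 A, 1/4 B, 1/4 AB.
So P(type AB) = 1/4 per child.
P(none) = (3/4)^4 = 81/256; P(at least one) = 1 − 81/256 = 175/256.

175/256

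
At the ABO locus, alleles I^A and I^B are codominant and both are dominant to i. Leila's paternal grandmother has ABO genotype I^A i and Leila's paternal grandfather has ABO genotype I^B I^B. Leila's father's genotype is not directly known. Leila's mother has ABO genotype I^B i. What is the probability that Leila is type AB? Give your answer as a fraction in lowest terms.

1/8

Leila's father's ABO genotype from I^A i × I^B I^B: 1/2 I^A I^B, 1/2 I^B i.
Crossing each possibility with the mother I^B i and summing P(type AB): 1/2·1/4 + 1/2·0 = 1/8.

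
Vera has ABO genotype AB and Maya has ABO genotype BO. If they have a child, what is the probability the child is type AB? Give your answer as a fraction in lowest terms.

ABO cross AB × BO → offspring phenotypes: 1/4 A, 1/2 B, 1/4 AB.
So P(type AB) = 1/4.

1/4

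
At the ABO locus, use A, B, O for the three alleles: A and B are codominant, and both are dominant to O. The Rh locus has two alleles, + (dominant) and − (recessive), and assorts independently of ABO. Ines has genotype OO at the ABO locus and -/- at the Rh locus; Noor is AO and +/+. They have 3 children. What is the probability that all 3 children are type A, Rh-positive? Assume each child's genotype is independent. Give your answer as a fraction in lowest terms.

ABO cross OO × AO → 1/2 O, 1/2 A.
Rh cross -/- × +/+ → 1 Rh+; so P(type A, Rh-positive) = 1/2 × 1 = 1/2 per child.
All 3 independent: (1/2)^3 = 1/8.

1/8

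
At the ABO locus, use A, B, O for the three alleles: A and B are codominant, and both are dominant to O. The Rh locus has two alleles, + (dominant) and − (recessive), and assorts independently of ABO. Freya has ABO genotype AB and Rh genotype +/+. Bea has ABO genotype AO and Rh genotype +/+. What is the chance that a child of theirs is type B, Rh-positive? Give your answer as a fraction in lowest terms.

ABO cross AB × AO → offspring phenotypes: 1/2 A, 1/4 B, 1/4 AB.
Rh cross +/+ × +/+ → 1 Rh+.
Independent loci: P(type B, Rh-positive) = 1/4 × 1 = 1/4.

1/4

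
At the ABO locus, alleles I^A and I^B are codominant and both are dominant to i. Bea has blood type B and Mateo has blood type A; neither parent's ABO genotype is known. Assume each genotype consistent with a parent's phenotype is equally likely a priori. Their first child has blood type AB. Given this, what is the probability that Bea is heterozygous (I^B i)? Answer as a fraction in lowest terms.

1/3

Possible genotypes: Bea ∈ {I^B I^B, I^B i}; Mateo ∈ {I^A I^A, I^A i}.
Weight each parental genotype pair by prior × P(type-AB child):
  I^B I^B × I^A I^A: posterior weight 4/9.
  I^B I^B × I^A i: posterior weight 2/9.
  I^B i × I^A I^A: posterior weight 2/9.
  I^B i × I^A i: posterior weight 1/9.
Sum the posterior weight over pairs where Bea is I^B i: 1/3.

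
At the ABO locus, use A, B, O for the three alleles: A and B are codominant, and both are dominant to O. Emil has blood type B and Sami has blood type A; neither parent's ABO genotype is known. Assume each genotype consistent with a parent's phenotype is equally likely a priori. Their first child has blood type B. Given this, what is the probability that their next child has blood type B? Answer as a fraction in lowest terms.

Possible genotypes: Emil ∈ {BB, BO}; Sami ∈ {AA, AO}.
Weight each parental genotype pair by prior × P(type-B child):
  BB × AO: posterior weight 2/3; P(next child type B) = 1/2.
  BO × AO: posterior weight 1/3; P(next child type B) = 1/4.
Weighted sum = 5/12.

5/12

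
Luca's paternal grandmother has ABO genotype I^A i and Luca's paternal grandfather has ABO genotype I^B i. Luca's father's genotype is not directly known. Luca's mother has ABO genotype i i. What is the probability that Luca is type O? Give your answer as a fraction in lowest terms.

Luca's father's ABO genotype from I^A i × I^B i: 1/4 I^A I^B, 1/4 I^A i, 1/4 I^B i, 1/4 i i.
Crossing each possibility with the mother i i and summing P(type O): 1/4·0 + 1/4·1/2 + 1/4·1/2 + 1/4·1 = 1/2.

1/2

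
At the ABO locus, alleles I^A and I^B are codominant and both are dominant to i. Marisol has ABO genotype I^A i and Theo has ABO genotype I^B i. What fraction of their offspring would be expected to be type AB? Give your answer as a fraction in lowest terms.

1/4

ABO cross I^A i × I^B i → offspring phenotypes: 1/4 O, 1/4 A, 1/4 B, 1/4 AB.
So P(type AB) = 1/4.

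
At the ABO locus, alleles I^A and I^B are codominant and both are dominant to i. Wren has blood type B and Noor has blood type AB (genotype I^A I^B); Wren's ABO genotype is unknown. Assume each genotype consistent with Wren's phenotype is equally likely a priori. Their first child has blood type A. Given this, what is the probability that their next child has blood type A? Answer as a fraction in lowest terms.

Possible genotypes: Wren ∈ {I^B I^B, I^B i}; Noor ∈ {I^A I^B}.
Weight each parental genotype pair by prior × P(type-A child):
  I^B i × I^A I^B: posterior weight 1; P(next child type A) = 1/4.
Weighted sum = 1/4.

1/4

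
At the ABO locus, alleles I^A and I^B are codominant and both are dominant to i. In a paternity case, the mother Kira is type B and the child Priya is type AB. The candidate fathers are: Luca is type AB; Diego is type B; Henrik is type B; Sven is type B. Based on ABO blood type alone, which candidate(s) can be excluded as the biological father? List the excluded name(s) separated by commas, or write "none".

Diego, Henrik, Sven

A candidate is excluded only if no genotype consistent with his phenotype could produce a type AB child with a type B mother.
Diego (type B): no genotype consistent with that phenotype can produce a type-AB child with a type-B mother.
Henrik (type B): no genotype consistent with that phenotype can produce a type-AB child with a type-B mother.
Sven (type B): no genotype consistent with that phenotype can produce a type-AB child with a type-B mother.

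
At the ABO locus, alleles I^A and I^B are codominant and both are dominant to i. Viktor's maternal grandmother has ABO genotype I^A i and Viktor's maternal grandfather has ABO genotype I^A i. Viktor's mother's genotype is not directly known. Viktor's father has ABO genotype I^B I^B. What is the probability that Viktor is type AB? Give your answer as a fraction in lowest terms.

Viktor's mother's ABO genotype from I^A i × I^A i: 1/4 I^A I^A, 1/2 I^A i, 1/4 i i.
Crossing each possibility with the father I^B I^B and summing P(type AB): 1/4·1 + 1/2·1/2 + 1/4·0 = 1/2.

1/2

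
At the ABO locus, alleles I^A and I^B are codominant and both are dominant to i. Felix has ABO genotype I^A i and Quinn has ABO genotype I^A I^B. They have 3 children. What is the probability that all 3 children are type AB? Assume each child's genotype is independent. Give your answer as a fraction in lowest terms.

ABO cross I^A i × I^A I^B → 1/2 A, 1/4 B, 1/4 AB.
So P(type AB) = 1/4 per child.
All 3 independent: (1/4)^3 = 1/64.

1/64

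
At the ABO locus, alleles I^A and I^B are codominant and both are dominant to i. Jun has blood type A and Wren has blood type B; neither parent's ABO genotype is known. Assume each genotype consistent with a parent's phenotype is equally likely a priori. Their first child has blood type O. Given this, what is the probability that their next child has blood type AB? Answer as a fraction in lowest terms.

1/4

Possible genotypes: Jun ∈ {I^A I^A, I^A i}; Wren ∈ {I^B I^B, I^B i}.
Weight each parental genotype pair by prior × P(type-O child):
  I^A i × I^B i: posterior weight 1; P(next child type AB) = 1/4.
Weighted sum = 1/4.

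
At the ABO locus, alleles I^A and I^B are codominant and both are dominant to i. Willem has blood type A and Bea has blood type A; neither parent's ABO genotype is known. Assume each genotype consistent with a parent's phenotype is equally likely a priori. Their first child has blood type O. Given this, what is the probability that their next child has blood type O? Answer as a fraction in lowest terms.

Possible genotypes: Willem ∈ {I^A I^A, I^A i}; Bea ∈ {I^A I^A, I^A i}.
Weight each parental genotype pair by prior × P(type-O child):
  I^A i × I^A i: posterior weight 1; P(next child type O) = 1/4.
Weighted sum = 1/4.

1/4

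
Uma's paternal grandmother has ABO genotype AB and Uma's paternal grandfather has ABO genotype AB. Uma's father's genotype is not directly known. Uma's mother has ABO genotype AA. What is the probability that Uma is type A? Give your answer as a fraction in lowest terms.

Uma's father's ABO genotype from AB × AB: 1/4 AA, 1/2 AB, 1/4 BB.
Crossing each possibility with the mother AA and summing P(type A): 1/4·1 + 1/2·1/2 + 1/4·0 = 1/2.

1/2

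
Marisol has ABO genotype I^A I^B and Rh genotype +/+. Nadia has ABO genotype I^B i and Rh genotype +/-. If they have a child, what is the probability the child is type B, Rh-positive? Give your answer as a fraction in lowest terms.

ABO cross I^A I^B × I^B i → offspring phenotypes: 1/4 A, 1/2 B, 1/4 AB.
Rh cross +/+ × +/- → 1 Rh+.
Independent loci: P(type B, Rh-positive) = 1/2 × 1 = 1/2.

1/2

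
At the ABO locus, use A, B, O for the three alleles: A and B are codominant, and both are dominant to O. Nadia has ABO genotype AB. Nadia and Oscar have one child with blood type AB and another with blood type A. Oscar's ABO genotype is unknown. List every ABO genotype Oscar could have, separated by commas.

AA, AB, AO, BO

For each candidate genotype of Oscar, check whether crossing it with AB can produce every observed child phenotype.
  AA → possible child types {A, AB} ✓
  AB → possible child types {A, B, AB} ✓
  AO → possible child types {A, B, AB} ✓
  BB → possible child types {B, AB} ✗
  BO → possible child types {A, B, AB} ✓
  OO → possible child types {A, B} ✗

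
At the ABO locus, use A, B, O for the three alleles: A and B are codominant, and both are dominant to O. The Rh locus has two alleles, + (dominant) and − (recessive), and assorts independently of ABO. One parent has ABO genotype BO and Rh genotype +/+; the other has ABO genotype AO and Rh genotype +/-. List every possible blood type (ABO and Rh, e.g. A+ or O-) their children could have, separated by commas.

Gametes from BO × AO give offspring ABO genotypes AB, AO, BO, OO, i.e. phenotypes O, A, B, AB.
Rh cross +/+ × +/- → phenotypes Rh+.
Combining independently: O+, A+, B+, AB+.

O+, A+, B+, AB+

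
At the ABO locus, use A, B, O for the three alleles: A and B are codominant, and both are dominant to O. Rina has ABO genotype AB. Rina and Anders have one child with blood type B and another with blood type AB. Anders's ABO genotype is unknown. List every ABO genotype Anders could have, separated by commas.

For each candidate genotype of Anders, check whether crossing it with AB can produce every observed child phenotype.
  AA → possible child types {A, AB} ✗
  AB → possible child types {A, B, AB} ✓
  AO → possible child types {A, B, AB} ✓
  BB → possible child types {B, AB} ✓
  BO → possible child types {A, B, AB} ✓
  OO → possible child types {A, B} ✗

AB, AO, BB, BO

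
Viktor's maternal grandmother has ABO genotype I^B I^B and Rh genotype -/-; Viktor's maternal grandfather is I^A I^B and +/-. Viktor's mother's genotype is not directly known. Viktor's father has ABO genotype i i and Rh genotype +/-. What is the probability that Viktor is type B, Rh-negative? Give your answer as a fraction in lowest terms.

Viktor's mother's ABO genotype from I^B I^B × I^A I^B: 1/2 I^A I^B, 1/2 I^B I^B.
Crossing each possibility with the father i i and summing P(type B): 1/2·1/2 + 1/2·1 = 3/4.
Similarly for Rh via the mother's Rh distribution: P(Rh-) = 3/8.
Independent loci: 3/4 × 3/8 = 9/32.

9/32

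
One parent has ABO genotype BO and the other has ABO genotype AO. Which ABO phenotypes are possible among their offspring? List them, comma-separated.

Gametes from BO × AO give offspring ABO genotypes AB, AO, BO, OO, i.e. phenotypes O, A, B, AB.

O, A, B, AB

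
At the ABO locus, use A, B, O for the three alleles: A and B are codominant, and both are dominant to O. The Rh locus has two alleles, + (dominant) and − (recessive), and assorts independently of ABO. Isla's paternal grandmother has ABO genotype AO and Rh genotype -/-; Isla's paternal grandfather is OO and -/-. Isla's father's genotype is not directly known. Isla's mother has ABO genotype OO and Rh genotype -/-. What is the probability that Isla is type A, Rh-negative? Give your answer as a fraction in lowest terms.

1/4

Isla's father's ABO genotype from AO × OO: 1/2 AO, 1/2 OO.
Crossing each possibility with the mother OO and summing P(type A): 1/2·1/2 + 1/2·0 = 1/4.
Similarly for Rh via the father's Rh distribution: P(Rh-) = 1.
Independent loci: 1/4 × 1 = 1/4.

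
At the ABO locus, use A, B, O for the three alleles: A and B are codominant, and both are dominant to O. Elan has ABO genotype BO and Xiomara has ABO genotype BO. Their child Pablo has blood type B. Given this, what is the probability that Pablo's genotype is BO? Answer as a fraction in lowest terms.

2/3

Cross BO × BO → 1/4 BB, 1/2 BO, 1/4 OO.
Type-B genotypes among offspring: BB (1/4), BO (1/2); total 3/4.
P(BO | type B) = (1/2) / (3/4) = 2/3.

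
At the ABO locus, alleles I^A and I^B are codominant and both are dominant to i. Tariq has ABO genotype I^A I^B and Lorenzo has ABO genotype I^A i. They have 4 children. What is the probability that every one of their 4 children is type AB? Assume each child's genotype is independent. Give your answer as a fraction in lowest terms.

1/256

ABO cross I^A I^B × I^A i → 1/2 A, 1/4 B, 1/4 AB.
So P(type AB) = 1/4 per child.
All 4 independent: (1/4)^4 = 1/256.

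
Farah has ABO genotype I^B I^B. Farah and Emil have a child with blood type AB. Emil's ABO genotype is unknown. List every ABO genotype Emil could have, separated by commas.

For each candidate genotype of Emil, check whether crossing it with I^B I^B can produce every observed child phenotype.
  I^A I^A → possible child types {AB} ✓
  I^A I^B → possible child types {B, AB} ✓
  I^A i → possible child types {B, AB} ✓
  I^B I^B → possible child types {B} ✗
  I^B i → possible child types {B} ✗
  i i → possible child types {B} ✗

I^A I^A, I^A I^B, I^A i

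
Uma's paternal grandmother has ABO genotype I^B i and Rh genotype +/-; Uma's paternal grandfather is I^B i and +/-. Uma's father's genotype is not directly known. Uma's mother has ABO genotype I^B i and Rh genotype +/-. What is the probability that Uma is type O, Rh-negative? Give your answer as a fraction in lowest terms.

Uma's father's ABO genotype from I^B i × I^B i: 1/4 I^B I^B, 1/2 I^B i, 1/4 i i.
Crossing each possibility with the mother I^B i and summing P(type O): 1/4·0 + 1/2·1/4 + 1/4·1/2 = 1/4.
Similarly for Rh via the father's Rh distribution: P(Rh-) = 1/4.
Independent loci: 1/4 × 1/4 = 1/16.

1/16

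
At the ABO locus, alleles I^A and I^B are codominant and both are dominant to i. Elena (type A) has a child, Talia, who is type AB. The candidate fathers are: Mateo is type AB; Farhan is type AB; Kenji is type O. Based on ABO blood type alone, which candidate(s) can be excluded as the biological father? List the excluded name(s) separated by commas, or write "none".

Kenji

A candidate is excluded only if no genotype consistent with his phenotype could produce a type AB child with a type A mother.
Kenji (type O): no genotype consistent with that phenotype can produce a type-AB child with a type-A mother.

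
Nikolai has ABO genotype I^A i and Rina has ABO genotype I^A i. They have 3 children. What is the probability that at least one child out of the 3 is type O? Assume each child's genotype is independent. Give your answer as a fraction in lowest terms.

37/64

ABO cross I^A i × I^A i → 1/4 O, 3/4 A.
So P(type O) = 1/4 per child.
P(none) = (3/4)^3 = 27/64; P(at least one) = 1 − 27/64 = 37/64.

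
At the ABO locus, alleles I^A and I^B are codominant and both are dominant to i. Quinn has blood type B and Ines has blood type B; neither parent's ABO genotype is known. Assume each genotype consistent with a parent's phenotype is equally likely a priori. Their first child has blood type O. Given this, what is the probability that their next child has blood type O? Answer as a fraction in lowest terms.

1/4

Possible genotypes: Quinn ∈ {I^B I^B, I^B i}; Ines ∈ {I^B I^B, I^B i}.
Weight each parental genotype pair by prior × P(type-O child):
  I^B i × I^B i: posterior weight 1; P(next child type O) = 1/4.
Weighted sum = 1/4.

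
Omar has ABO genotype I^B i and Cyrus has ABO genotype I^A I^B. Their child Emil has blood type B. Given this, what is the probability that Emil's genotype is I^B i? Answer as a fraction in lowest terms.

Cross I^B i × I^A I^B → 1/4 I^A I^B, 1/4 I^A i, 1/4 I^B I^B, 1/4 I^B i.
Type-B genotypes among offspring: I^B I^B (1/4), I^B i (1/4); total 1/2.
P(I^B i | type B) = (1/4) / (1/2) = 1/2.

1/2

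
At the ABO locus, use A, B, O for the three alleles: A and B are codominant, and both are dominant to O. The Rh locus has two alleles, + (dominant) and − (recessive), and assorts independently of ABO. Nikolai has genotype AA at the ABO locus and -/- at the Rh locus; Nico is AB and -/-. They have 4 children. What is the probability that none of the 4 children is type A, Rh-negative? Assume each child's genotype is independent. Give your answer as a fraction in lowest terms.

ABO cross AA × AB → 1/2 A, 1/2 AB.
Rh cross -/- × -/- → 1 Rh-; so P(type A, Rh-negative) = 1/2 × 1 = 1/2 per child.
P(not type A, Rh-negative) = 1/2 for one child; (1/2)^4 = 1/16.

1/16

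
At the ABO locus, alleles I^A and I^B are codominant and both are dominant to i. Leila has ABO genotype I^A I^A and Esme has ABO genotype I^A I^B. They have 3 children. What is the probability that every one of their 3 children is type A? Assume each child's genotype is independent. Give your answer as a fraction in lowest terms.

1/8

ABO cross I^A I^A × I^A I^B → 1/2 A, 1/2 AB.
So P(type A) = 1/2 per child.
All 3 independent: (1/2)^3 = 1/8.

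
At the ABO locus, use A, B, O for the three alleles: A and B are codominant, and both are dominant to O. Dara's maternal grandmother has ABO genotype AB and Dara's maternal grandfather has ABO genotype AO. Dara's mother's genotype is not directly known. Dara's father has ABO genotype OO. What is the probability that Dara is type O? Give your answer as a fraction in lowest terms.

1/4

Dara's mother's ABO genotype from AB × AO: 1/4 AA, 1/4 AB, 1/4 AO, 1/4 BO.
Crossing each possibility with the father OO and summing P(type O): 1/4·0 + 1/4·0 + 1/4·1/2 + 1/4·1/2 = 1/4.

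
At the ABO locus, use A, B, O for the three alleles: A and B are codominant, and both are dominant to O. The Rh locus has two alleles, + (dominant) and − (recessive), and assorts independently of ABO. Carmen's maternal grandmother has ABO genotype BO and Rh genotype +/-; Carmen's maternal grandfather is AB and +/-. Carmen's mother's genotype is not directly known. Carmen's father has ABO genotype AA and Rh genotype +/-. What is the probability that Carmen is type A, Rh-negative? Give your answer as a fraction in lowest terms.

1/8

Carmen's mother's ABO genotype from BO × AB: 1/4 AB, 1/4 AO, 1/4 BB, 1/4 BO.
Crossing each possibility with the father AA and summing P(type A): 1/4·1/2 + 1/4·1 + 1/4·0 + 1/4·1/2 = 1/2.
Similarly for Rh via the mother's Rh distribution: P(Rh-) = 1/4.
Independent loci: 1/2 × 1/4 = 1/8.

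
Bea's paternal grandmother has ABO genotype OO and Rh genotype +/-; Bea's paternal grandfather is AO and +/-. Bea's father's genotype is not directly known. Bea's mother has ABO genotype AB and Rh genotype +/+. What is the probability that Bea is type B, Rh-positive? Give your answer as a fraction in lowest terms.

Bea's father's ABO genotype from OO × AO: 1/2 AO, 1/2 OO.
Crossing each possibility with the mother AB and summing P(type B): 1/2·1/4 + 1/2·1/2 = 3/8.
Similarly for Rh via the father's Rh distribution: P(Rh+) = 1.
Independent loci: 3/8 × 1 = 3/8.

3/8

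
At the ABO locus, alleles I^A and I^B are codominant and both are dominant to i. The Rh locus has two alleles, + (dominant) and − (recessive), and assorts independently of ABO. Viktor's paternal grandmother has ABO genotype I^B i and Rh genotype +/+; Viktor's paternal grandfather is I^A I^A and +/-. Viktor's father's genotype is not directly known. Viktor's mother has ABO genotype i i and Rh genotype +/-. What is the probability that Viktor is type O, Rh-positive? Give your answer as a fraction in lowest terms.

Viktor's father's ABO genotype from I^B i × I^A I^A: 1/2 I^A I^B, 1/2 I^A i.
Crossing each possibility with the mother i i and summing P(type O): 1/2·0 + 1/2·1/2 = 1/4.
Similarly for Rh via the father's Rh distribution: P(Rh+) = 7/8.
Independent loci: 1/4 × 7/8 = 7/32.

7/32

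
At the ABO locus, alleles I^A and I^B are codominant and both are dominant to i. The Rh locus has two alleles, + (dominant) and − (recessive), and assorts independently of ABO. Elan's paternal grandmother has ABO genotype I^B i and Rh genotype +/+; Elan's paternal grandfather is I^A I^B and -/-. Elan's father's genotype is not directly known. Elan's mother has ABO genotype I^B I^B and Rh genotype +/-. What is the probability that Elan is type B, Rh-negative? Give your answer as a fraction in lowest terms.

Elan's father's ABO genotype from I^B i × I^A I^B: 1/4 I^A I^B, 1/4 I^A i, 1/4 I^B I^B, 1/4 I^B i.
Crossing each possibility with the mother I^B I^B and summing P(type B): 1/4·1/2 + 1/4·1/2 + 1/4·1 + 1/4·1 = 3/4.
Similarly for Rh via the father's Rh distribution: P(Rh-) = 1/4.
Independent loci: 3/4 × 1/4 = 3/16.

3/16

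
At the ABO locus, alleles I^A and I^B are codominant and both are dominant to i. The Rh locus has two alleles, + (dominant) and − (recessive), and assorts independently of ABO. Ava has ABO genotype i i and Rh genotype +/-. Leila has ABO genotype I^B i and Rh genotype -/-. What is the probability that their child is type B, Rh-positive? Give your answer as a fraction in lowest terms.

ABO cross i i × I^B i → offspring phenotypes: 1/2 O, 1/2 B.
Rh cross +/- × -/- → 1/2 Rh+, 1/2 Rh-.
Independent loci: P(type B, Rh-positive) = 1/2 × 1/2 = 1/4.

1/4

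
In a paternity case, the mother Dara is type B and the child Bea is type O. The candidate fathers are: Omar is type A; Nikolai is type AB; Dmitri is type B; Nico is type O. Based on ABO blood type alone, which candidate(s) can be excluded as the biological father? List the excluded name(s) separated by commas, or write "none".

A candidate is excluded only if no genotype consistent with his phenotype could produce a type O child with a type B mother.
Nikolai (type AB): no genotype consistent with that phenotype can produce a type-O child with a type-B mother.

Nikolai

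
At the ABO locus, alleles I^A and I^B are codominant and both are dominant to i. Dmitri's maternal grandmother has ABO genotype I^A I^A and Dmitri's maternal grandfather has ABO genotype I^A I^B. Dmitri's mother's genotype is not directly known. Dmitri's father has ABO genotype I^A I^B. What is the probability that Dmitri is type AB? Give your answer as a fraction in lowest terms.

Dmitri's mother's ABO genotype from I^A I^A × I^A I^B: 1/2 I^A I^A, 1/2 I^A I^B.
Crossing each possibility with the father I^A I^B and summing P(type AB): 1/2·1/2 + 1/2·1/2 = 1/2.

1/2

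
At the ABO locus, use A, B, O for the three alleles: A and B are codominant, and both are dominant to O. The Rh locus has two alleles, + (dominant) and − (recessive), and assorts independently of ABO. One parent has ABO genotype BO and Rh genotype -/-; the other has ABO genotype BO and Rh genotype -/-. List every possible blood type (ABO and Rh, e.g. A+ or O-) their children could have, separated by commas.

Gametes from BO × BO give offspring ABO genotypes BB, BO, OO, i.e. phenotypes O, B.
Rh cross -/- × -/- → phenotypes Rh-.
Combining independently: O-, B-.

O-, B-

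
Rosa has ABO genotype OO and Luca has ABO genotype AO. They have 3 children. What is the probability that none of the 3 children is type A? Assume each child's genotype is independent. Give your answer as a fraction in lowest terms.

1/8

ABO cross OO × AO → 1/2 O, 1/2 A.
So P(type A) = 1/2 per child.
P(not type A) = 1/2 for one child; (1/2)^3 = 1/8.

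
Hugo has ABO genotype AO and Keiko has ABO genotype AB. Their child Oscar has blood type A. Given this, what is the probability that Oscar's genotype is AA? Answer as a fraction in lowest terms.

Cross AO × AB → 1/4 AA, 1/4 AB, 1/4 AO, 1/4 BO.
Type-A genotypes among offspring: AA (1/4), AO (1/4); total 1/2.
P(AA | type A) = (1/4) / (1/2) = 1/2.

1/2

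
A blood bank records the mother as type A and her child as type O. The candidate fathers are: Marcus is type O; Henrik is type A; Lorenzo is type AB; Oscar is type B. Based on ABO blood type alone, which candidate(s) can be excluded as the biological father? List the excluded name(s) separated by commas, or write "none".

A candidate is excluded only if no genotype consistent with his phenotype could produce a type O child with a type A mother.
Lorenzo (type AB): no genotype consistent with that phenotype can produce a type-O child with a type-A mother.

Lorenzo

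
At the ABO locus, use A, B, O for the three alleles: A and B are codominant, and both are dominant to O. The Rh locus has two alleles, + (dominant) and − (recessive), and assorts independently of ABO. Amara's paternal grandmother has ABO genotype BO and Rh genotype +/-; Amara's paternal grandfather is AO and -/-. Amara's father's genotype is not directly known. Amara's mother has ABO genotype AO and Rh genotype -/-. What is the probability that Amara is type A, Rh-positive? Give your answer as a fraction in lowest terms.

Amara's father's ABO genotype from BO × AO: 1/4 AB, 1/4 AO, 1/4 BO, 1/4 OO.
Crossing each possibility with the mother AO and summing P(type A): 1/4·1/2 + 1/4·3/4 + 1/4·1/4 + 1/4·1/2 = 1/2.
Similarly for Rh via the father's Rh distribution: P(Rh+) = 1/4.
Independent loci: 1/2 × 1/4 = 1/8.

1/8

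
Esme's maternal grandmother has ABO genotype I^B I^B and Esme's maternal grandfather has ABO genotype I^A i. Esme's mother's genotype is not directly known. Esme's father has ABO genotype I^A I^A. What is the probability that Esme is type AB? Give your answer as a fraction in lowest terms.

1/2

Esme's mother's ABO genotype from I^B I^B × I^A i: 1/2 I^A I^B, 1/2 I^B i.
Crossing each possibility with the father I^A I^A and summing P(type AB): 1/2·1/2 + 1/2·1/2 = 1/2.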